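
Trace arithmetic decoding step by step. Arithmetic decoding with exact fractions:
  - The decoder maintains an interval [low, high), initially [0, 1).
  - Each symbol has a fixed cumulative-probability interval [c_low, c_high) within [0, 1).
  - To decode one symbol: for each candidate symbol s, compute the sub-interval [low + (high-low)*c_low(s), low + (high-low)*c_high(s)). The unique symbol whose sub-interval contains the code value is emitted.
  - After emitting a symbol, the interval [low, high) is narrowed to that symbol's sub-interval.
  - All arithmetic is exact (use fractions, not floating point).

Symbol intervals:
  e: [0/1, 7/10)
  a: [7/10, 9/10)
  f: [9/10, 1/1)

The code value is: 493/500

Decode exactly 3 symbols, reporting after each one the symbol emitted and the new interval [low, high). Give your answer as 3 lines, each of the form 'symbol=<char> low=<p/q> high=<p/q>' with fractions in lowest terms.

Step 1: interval [0/1, 1/1), width = 1/1 - 0/1 = 1/1
  'e': [0/1 + 1/1*0/1, 0/1 + 1/1*7/10) = [0/1, 7/10)
  'a': [0/1 + 1/1*7/10, 0/1 + 1/1*9/10) = [7/10, 9/10)
  'f': [0/1 + 1/1*9/10, 0/1 + 1/1*1/1) = [9/10, 1/1) <- contains code 493/500
  emit 'f', narrow to [9/10, 1/1)
Step 2: interval [9/10, 1/1), width = 1/1 - 9/10 = 1/10
  'e': [9/10 + 1/10*0/1, 9/10 + 1/10*7/10) = [9/10, 97/100)
  'a': [9/10 + 1/10*7/10, 9/10 + 1/10*9/10) = [97/100, 99/100) <- contains code 493/500
  'f': [9/10 + 1/10*9/10, 9/10 + 1/10*1/1) = [99/100, 1/1)
  emit 'a', narrow to [97/100, 99/100)
Step 3: interval [97/100, 99/100), width = 99/100 - 97/100 = 1/50
  'e': [97/100 + 1/50*0/1, 97/100 + 1/50*7/10) = [97/100, 123/125)
  'a': [97/100 + 1/50*7/10, 97/100 + 1/50*9/10) = [123/125, 247/250) <- contains code 493/500
  'f': [97/100 + 1/50*9/10, 97/100 + 1/50*1/1) = [247/250, 99/100)
  emit 'a', narrow to [123/125, 247/250)

Answer: symbol=f low=9/10 high=1/1
symbol=a low=97/100 high=99/100
symbol=a low=123/125 high=247/250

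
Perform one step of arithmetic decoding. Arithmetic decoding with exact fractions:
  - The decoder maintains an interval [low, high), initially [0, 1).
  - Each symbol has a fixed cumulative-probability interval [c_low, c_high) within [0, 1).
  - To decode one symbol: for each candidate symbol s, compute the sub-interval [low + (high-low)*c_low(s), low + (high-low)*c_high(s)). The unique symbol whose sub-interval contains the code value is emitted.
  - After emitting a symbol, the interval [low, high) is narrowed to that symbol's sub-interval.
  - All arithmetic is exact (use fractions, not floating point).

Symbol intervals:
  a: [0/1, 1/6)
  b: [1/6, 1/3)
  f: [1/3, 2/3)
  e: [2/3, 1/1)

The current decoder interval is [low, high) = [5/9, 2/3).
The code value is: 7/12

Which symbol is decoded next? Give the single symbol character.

Interval width = high − low = 2/3 − 5/9 = 1/9
Scaled code = (code − low) / width = (7/12 − 5/9) / 1/9 = 1/4
  a: [0/1, 1/6) 
  b: [1/6, 1/3) ← scaled code falls here ✓
  f: [1/3, 2/3) 
  e: [2/3, 1/1) 

Answer: b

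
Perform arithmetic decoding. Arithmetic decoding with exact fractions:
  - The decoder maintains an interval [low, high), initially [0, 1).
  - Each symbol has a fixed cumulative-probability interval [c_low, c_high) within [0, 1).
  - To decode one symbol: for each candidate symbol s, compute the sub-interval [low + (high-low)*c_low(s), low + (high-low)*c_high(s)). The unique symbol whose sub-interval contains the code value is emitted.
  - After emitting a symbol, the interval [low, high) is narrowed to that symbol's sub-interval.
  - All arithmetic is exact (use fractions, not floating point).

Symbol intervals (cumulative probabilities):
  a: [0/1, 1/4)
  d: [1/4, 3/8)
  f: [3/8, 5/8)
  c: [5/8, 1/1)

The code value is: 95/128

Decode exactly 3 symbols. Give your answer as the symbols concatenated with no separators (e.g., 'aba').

Answer: cdf

Derivation:
Step 1: interval [0/1, 1/1), width = 1/1 - 0/1 = 1/1
  'a': [0/1 + 1/1*0/1, 0/1 + 1/1*1/4) = [0/1, 1/4)
  'd': [0/1 + 1/1*1/4, 0/1 + 1/1*3/8) = [1/4, 3/8)
  'f': [0/1 + 1/1*3/8, 0/1 + 1/1*5/8) = [3/8, 5/8)
  'c': [0/1 + 1/1*5/8, 0/1 + 1/1*1/1) = [5/8, 1/1) <- contains code 95/128
  emit 'c', narrow to [5/8, 1/1)
Step 2: interval [5/8, 1/1), width = 1/1 - 5/8 = 3/8
  'a': [5/8 + 3/8*0/1, 5/8 + 3/8*1/4) = [5/8, 23/32)
  'd': [5/8 + 3/8*1/4, 5/8 + 3/8*3/8) = [23/32, 49/64) <- contains code 95/128
  'f': [5/8 + 3/8*3/8, 5/8 + 3/8*5/8) = [49/64, 55/64)
  'c': [5/8 + 3/8*5/8, 5/8 + 3/8*1/1) = [55/64, 1/1)
  emit 'd', narrow to [23/32, 49/64)
Step 3: interval [23/32, 49/64), width = 49/64 - 23/32 = 3/64
  'a': [23/32 + 3/64*0/1, 23/32 + 3/64*1/4) = [23/32, 187/256)
  'd': [23/32 + 3/64*1/4, 23/32 + 3/64*3/8) = [187/256, 377/512)
  'f': [23/32 + 3/64*3/8, 23/32 + 3/64*5/8) = [377/512, 383/512) <- contains code 95/128
  'c': [23/32 + 3/64*5/8, 23/32 + 3/64*1/1) = [383/512, 49/64)
  emit 'f', narrow to [377/512, 383/512)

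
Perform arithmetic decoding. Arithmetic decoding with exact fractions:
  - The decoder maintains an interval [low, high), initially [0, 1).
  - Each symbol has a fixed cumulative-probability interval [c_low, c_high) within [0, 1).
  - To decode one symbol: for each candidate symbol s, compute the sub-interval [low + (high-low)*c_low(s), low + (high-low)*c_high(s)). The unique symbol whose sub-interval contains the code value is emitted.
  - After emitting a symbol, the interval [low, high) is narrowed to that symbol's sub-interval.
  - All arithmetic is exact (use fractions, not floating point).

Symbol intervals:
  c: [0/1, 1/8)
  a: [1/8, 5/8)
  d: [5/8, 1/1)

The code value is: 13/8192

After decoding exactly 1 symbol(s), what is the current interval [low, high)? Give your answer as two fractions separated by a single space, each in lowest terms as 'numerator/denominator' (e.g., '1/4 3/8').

Answer: 0/1 1/8

Derivation:
Step 1: interval [0/1, 1/1), width = 1/1 - 0/1 = 1/1
  'c': [0/1 + 1/1*0/1, 0/1 + 1/1*1/8) = [0/1, 1/8) <- contains code 13/8192
  'a': [0/1 + 1/1*1/8, 0/1 + 1/1*5/8) = [1/8, 5/8)
  'd': [0/1 + 1/1*5/8, 0/1 + 1/1*1/1) = [5/8, 1/1)
  emit 'c', narrow to [0/1, 1/8)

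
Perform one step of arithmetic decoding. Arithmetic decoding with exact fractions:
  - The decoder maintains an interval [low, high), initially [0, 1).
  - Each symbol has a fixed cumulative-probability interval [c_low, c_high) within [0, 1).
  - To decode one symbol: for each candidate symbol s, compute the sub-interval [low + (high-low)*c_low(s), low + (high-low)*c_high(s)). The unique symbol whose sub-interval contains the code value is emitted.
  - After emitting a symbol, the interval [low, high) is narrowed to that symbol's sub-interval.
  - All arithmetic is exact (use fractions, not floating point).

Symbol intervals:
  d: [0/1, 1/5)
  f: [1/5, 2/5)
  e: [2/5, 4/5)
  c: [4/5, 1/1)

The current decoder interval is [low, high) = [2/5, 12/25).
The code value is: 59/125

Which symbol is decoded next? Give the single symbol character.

Answer: c

Derivation:
Interval width = high − low = 12/25 − 2/5 = 2/25
Scaled code = (code − low) / width = (59/125 − 2/5) / 2/25 = 9/10
  d: [0/1, 1/5) 
  f: [1/5, 2/5) 
  e: [2/5, 4/5) 
  c: [4/5, 1/1) ← scaled code falls here ✓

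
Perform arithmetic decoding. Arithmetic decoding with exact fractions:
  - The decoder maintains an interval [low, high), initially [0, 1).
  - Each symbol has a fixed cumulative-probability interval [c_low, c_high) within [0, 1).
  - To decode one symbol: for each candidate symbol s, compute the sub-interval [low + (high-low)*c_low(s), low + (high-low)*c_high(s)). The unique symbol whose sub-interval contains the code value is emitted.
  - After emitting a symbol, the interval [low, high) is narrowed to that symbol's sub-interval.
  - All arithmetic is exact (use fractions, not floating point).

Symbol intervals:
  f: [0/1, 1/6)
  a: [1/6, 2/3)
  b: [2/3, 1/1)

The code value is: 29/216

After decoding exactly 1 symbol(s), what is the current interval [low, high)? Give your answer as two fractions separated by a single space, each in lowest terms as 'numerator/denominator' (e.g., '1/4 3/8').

Answer: 0/1 1/6

Derivation:
Step 1: interval [0/1, 1/1), width = 1/1 - 0/1 = 1/1
  'f': [0/1 + 1/1*0/1, 0/1 + 1/1*1/6) = [0/1, 1/6) <- contains code 29/216
  'a': [0/1 + 1/1*1/6, 0/1 + 1/1*2/3) = [1/6, 2/3)
  'b': [0/1 + 1/1*2/3, 0/1 + 1/1*1/1) = [2/3, 1/1)
  emit 'f', narrow to [0/1, 1/6)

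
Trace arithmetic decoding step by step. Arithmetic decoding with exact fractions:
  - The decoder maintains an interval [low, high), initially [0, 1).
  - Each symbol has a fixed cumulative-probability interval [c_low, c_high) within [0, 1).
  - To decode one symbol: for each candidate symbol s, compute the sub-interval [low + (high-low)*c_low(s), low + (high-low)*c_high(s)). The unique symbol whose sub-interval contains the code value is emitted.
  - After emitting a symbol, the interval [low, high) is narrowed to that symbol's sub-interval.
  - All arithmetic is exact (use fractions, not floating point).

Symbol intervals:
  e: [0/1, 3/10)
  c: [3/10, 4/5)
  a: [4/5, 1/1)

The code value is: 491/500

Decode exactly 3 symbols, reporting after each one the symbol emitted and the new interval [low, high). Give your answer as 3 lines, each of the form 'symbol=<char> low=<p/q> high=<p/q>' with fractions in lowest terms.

Step 1: interval [0/1, 1/1), width = 1/1 - 0/1 = 1/1
  'e': [0/1 + 1/1*0/1, 0/1 + 1/1*3/10) = [0/1, 3/10)
  'c': [0/1 + 1/1*3/10, 0/1 + 1/1*4/5) = [3/10, 4/5)
  'a': [0/1 + 1/1*4/5, 0/1 + 1/1*1/1) = [4/5, 1/1) <- contains code 491/500
  emit 'a', narrow to [4/5, 1/1)
Step 2: interval [4/5, 1/1), width = 1/1 - 4/5 = 1/5
  'e': [4/5 + 1/5*0/1, 4/5 + 1/5*3/10) = [4/5, 43/50)
  'c': [4/5 + 1/5*3/10, 4/5 + 1/5*4/5) = [43/50, 24/25)
  'a': [4/5 + 1/5*4/5, 4/5 + 1/5*1/1) = [24/25, 1/1) <- contains code 491/500
  emit 'a', narrow to [24/25, 1/1)
Step 3: interval [24/25, 1/1), width = 1/1 - 24/25 = 1/25
  'e': [24/25 + 1/25*0/1, 24/25 + 1/25*3/10) = [24/25, 243/250)
  'c': [24/25 + 1/25*3/10, 24/25 + 1/25*4/5) = [243/250, 124/125) <- contains code 491/500
  'a': [24/25 + 1/25*4/5, 24/25 + 1/25*1/1) = [124/125, 1/1)
  emit 'c', narrow to [243/250, 124/125)

Answer: symbol=a low=4/5 high=1/1
symbol=a low=24/25 high=1/1
symbol=c low=243/250 high=124/125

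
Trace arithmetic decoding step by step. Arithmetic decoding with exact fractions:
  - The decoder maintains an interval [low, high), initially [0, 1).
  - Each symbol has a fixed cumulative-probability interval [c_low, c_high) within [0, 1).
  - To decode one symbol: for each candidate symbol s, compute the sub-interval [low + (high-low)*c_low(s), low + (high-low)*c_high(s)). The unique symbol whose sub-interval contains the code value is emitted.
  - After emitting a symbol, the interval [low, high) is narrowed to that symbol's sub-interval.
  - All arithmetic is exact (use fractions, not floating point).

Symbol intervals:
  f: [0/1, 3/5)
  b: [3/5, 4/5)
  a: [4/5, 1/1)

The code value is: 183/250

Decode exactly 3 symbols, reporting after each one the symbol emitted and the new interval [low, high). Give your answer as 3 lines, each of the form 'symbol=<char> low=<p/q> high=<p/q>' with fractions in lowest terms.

Step 1: interval [0/1, 1/1), width = 1/1 - 0/1 = 1/1
  'f': [0/1 + 1/1*0/1, 0/1 + 1/1*3/5) = [0/1, 3/5)
  'b': [0/1 + 1/1*3/5, 0/1 + 1/1*4/5) = [3/5, 4/5) <- contains code 183/250
  'a': [0/1 + 1/1*4/5, 0/1 + 1/1*1/1) = [4/5, 1/1)
  emit 'b', narrow to [3/5, 4/5)
Step 2: interval [3/5, 4/5), width = 4/5 - 3/5 = 1/5
  'f': [3/5 + 1/5*0/1, 3/5 + 1/5*3/5) = [3/5, 18/25)
  'b': [3/5 + 1/5*3/5, 3/5 + 1/5*4/5) = [18/25, 19/25) <- contains code 183/250
  'a': [3/5 + 1/5*4/5, 3/5 + 1/5*1/1) = [19/25, 4/5)
  emit 'b', narrow to [18/25, 19/25)
Step 3: interval [18/25, 19/25), width = 19/25 - 18/25 = 1/25
  'f': [18/25 + 1/25*0/1, 18/25 + 1/25*3/5) = [18/25, 93/125) <- contains code 183/250
  'b': [18/25 + 1/25*3/5, 18/25 + 1/25*4/5) = [93/125, 94/125)
  'a': [18/25 + 1/25*4/5, 18/25 + 1/25*1/1) = [94/125, 19/25)
  emit 'f', narrow to [18/25, 93/125)

Answer: symbol=b low=3/5 high=4/5
symbol=b low=18/25 high=19/25
symbol=f low=18/25 high=93/125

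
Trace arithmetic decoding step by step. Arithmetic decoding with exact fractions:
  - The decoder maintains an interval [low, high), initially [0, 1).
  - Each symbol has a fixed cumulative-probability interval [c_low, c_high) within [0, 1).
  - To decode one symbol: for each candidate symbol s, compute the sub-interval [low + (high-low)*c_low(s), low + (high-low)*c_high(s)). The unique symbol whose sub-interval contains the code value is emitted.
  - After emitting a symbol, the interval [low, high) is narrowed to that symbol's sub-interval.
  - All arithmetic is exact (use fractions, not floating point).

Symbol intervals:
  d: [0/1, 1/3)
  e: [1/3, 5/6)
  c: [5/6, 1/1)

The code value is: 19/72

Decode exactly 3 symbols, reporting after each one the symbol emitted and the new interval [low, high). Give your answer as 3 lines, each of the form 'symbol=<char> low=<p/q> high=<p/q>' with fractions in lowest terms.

Answer: symbol=d low=0/1 high=1/3
symbol=e low=1/9 high=5/18
symbol=c low=1/4 high=5/18

Derivation:
Step 1: interval [0/1, 1/1), width = 1/1 - 0/1 = 1/1
  'd': [0/1 + 1/1*0/1, 0/1 + 1/1*1/3) = [0/1, 1/3) <- contains code 19/72
  'e': [0/1 + 1/1*1/3, 0/1 + 1/1*5/6) = [1/3, 5/6)
  'c': [0/1 + 1/1*5/6, 0/1 + 1/1*1/1) = [5/6, 1/1)
  emit 'd', narrow to [0/1, 1/3)
Step 2: interval [0/1, 1/3), width = 1/3 - 0/1 = 1/3
  'd': [0/1 + 1/3*0/1, 0/1 + 1/3*1/3) = [0/1, 1/9)
  'e': [0/1 + 1/3*1/3, 0/1 + 1/3*5/6) = [1/9, 5/18) <- contains code 19/72
  'c': [0/1 + 1/3*5/6, 0/1 + 1/3*1/1) = [5/18, 1/3)
  emit 'e', narrow to [1/9, 5/18)
Step 3: interval [1/9, 5/18), width = 5/18 - 1/9 = 1/6
  'd': [1/9 + 1/6*0/1, 1/9 + 1/6*1/3) = [1/9, 1/6)
  'e': [1/9 + 1/6*1/3, 1/9 + 1/6*5/6) = [1/6, 1/4)
  'c': [1/9 + 1/6*5/6, 1/9 + 1/6*1/1) = [1/4, 5/18) <- contains code 19/72
  emit 'c', narrow to [1/4, 5/18)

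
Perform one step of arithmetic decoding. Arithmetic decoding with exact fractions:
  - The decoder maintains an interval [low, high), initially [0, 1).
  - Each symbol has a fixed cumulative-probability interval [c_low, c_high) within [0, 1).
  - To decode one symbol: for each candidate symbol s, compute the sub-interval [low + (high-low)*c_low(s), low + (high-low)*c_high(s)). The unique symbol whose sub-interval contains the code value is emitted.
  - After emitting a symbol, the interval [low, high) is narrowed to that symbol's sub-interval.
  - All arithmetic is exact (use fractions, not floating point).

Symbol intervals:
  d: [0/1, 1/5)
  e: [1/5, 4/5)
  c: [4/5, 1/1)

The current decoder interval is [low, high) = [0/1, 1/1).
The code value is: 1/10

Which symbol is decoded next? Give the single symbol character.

Interval width = high − low = 1/1 − 0/1 = 1/1
Scaled code = (code − low) / width = (1/10 − 0/1) / 1/1 = 1/10
  d: [0/1, 1/5) ← scaled code falls here ✓
  e: [1/5, 4/5) 
  c: [4/5, 1/1) 

Answer: d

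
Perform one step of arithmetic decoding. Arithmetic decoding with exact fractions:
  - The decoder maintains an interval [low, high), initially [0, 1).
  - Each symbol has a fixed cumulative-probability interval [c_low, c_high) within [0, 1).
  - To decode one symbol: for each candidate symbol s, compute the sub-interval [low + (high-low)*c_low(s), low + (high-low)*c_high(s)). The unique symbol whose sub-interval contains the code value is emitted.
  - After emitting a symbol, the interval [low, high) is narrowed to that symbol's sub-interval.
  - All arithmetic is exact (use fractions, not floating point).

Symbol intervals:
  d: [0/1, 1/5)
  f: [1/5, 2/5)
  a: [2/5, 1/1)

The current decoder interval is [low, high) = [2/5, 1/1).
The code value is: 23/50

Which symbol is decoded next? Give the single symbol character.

Answer: d

Derivation:
Interval width = high − low = 1/1 − 2/5 = 3/5
Scaled code = (code − low) / width = (23/50 − 2/5) / 3/5 = 1/10
  d: [0/1, 1/5) ← scaled code falls here ✓
  f: [1/5, 2/5) 
  a: [2/5, 1/1) 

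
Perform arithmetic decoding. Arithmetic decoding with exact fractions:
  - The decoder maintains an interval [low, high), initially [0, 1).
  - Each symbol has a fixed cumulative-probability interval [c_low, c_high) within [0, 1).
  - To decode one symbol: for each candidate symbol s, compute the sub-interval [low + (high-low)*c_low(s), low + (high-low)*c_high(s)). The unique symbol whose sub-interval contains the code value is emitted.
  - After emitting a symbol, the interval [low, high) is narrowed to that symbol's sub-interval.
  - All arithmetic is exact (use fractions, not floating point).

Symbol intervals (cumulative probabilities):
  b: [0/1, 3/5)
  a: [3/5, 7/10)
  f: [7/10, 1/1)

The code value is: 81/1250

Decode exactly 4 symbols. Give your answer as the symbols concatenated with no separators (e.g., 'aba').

Answer: bbbb

Derivation:
Step 1: interval [0/1, 1/1), width = 1/1 - 0/1 = 1/1
  'b': [0/1 + 1/1*0/1, 0/1 + 1/1*3/5) = [0/1, 3/5) <- contains code 81/1250
  'a': [0/1 + 1/1*3/5, 0/1 + 1/1*7/10) = [3/5, 7/10)
  'f': [0/1 + 1/1*7/10, 0/1 + 1/1*1/1) = [7/10, 1/1)
  emit 'b', narrow to [0/1, 3/5)
Step 2: interval [0/1, 3/5), width = 3/5 - 0/1 = 3/5
  'b': [0/1 + 3/5*0/1, 0/1 + 3/5*3/5) = [0/1, 9/25) <- contains code 81/1250
  'a': [0/1 + 3/5*3/5, 0/1 + 3/5*7/10) = [9/25, 21/50)
  'f': [0/1 + 3/5*7/10, 0/1 + 3/5*1/1) = [21/50, 3/5)
  emit 'b', narrow to [0/1, 9/25)
Step 3: interval [0/1, 9/25), width = 9/25 - 0/1 = 9/25
  'b': [0/1 + 9/25*0/1, 0/1 + 9/25*3/5) = [0/1, 27/125) <- contains code 81/1250
  'a': [0/1 + 9/25*3/5, 0/1 + 9/25*7/10) = [27/125, 63/250)
  'f': [0/1 + 9/25*7/10, 0/1 + 9/25*1/1) = [63/250, 9/25)
  emit 'b', narrow to [0/1, 27/125)
Step 4: interval [0/1, 27/125), width = 27/125 - 0/1 = 27/125
  'b': [0/1 + 27/125*0/1, 0/1 + 27/125*3/5) = [0/1, 81/625) <- contains code 81/1250
  'a': [0/1 + 27/125*3/5, 0/1 + 27/125*7/10) = [81/625, 189/1250)
  'f': [0/1 + 27/125*7/10, 0/1 + 27/125*1/1) = [189/1250, 27/125)
  emit 'b', narrow to [0/1, 81/625)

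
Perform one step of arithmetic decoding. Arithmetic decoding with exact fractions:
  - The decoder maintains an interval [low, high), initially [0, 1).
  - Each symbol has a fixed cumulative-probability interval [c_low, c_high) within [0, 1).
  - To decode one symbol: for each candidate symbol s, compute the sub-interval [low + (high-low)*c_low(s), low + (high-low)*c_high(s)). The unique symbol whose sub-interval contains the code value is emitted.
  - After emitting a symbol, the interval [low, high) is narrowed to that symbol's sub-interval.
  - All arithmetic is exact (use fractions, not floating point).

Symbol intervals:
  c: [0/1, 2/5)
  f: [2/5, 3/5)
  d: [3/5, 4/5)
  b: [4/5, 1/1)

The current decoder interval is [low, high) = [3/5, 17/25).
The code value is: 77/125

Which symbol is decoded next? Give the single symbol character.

Answer: c

Derivation:
Interval width = high − low = 17/25 − 3/5 = 2/25
Scaled code = (code − low) / width = (77/125 − 3/5) / 2/25 = 1/5
  c: [0/1, 2/5) ← scaled code falls here ✓
  f: [2/5, 3/5) 
  d: [3/5, 4/5) 
  b: [4/5, 1/1) 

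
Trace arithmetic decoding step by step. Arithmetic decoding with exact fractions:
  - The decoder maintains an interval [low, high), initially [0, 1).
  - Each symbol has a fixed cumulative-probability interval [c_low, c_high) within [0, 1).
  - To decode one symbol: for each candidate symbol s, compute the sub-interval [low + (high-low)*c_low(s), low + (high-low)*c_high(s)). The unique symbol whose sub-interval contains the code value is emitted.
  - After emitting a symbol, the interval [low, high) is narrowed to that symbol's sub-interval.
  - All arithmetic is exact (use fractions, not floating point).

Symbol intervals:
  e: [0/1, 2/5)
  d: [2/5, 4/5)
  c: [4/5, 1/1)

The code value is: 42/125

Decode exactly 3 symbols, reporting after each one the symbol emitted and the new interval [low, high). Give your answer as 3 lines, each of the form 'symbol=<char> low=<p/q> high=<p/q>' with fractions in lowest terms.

Answer: symbol=e low=0/1 high=2/5
symbol=c low=8/25 high=2/5
symbol=e low=8/25 high=44/125

Derivation:
Step 1: interval [0/1, 1/1), width = 1/1 - 0/1 = 1/1
  'e': [0/1 + 1/1*0/1, 0/1 + 1/1*2/5) = [0/1, 2/5) <- contains code 42/125
  'd': [0/1 + 1/1*2/5, 0/1 + 1/1*4/5) = [2/5, 4/5)
  'c': [0/1 + 1/1*4/5, 0/1 + 1/1*1/1) = [4/5, 1/1)
  emit 'e', narrow to [0/1, 2/5)
Step 2: interval [0/1, 2/5), width = 2/5 - 0/1 = 2/5
  'e': [0/1 + 2/5*0/1, 0/1 + 2/5*2/5) = [0/1, 4/25)
  'd': [0/1 + 2/5*2/5, 0/1 + 2/5*4/5) = [4/25, 8/25)
  'c': [0/1 + 2/5*4/5, 0/1 + 2/5*1/1) = [8/25, 2/5) <- contains code 42/125
  emit 'c', narrow to [8/25, 2/5)
Step 3: interval [8/25, 2/5), width = 2/5 - 8/25 = 2/25
  'e': [8/25 + 2/25*0/1, 8/25 + 2/25*2/5) = [8/25, 44/125) <- contains code 42/125
  'd': [8/25 + 2/25*2/5, 8/25 + 2/25*4/5) = [44/125, 48/125)
  'c': [8/25 + 2/25*4/5, 8/25 + 2/25*1/1) = [48/125, 2/5)
  emit 'e', narrow to [8/25, 44/125)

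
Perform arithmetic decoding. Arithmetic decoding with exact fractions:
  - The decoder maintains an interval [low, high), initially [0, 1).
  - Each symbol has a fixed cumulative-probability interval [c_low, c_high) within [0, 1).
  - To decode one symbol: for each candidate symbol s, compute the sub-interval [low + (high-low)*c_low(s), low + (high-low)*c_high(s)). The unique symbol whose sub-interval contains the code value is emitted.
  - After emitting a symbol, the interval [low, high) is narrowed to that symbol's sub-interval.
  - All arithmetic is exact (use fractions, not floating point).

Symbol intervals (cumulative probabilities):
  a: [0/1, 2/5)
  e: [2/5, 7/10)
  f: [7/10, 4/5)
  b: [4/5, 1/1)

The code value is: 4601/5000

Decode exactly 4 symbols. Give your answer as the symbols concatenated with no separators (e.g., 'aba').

Step 1: interval [0/1, 1/1), width = 1/1 - 0/1 = 1/1
  'a': [0/1 + 1/1*0/1, 0/1 + 1/1*2/5) = [0/1, 2/5)
  'e': [0/1 + 1/1*2/5, 0/1 + 1/1*7/10) = [2/5, 7/10)
  'f': [0/1 + 1/1*7/10, 0/1 + 1/1*4/5) = [7/10, 4/5)
  'b': [0/1 + 1/1*4/5, 0/1 + 1/1*1/1) = [4/5, 1/1) <- contains code 4601/5000
  emit 'b', narrow to [4/5, 1/1)
Step 2: interval [4/5, 1/1), width = 1/1 - 4/5 = 1/5
  'a': [4/5 + 1/5*0/1, 4/5 + 1/5*2/5) = [4/5, 22/25)
  'e': [4/5 + 1/5*2/5, 4/5 + 1/5*7/10) = [22/25, 47/50) <- contains code 4601/5000
  'f': [4/5 + 1/5*7/10, 4/5 + 1/5*4/5) = [47/50, 24/25)
  'b': [4/5 + 1/5*4/5, 4/5 + 1/5*1/1) = [24/25, 1/1)
  emit 'e', narrow to [22/25, 47/50)
Step 3: interval [22/25, 47/50), width = 47/50 - 22/25 = 3/50
  'a': [22/25 + 3/50*0/1, 22/25 + 3/50*2/5) = [22/25, 113/125)
  'e': [22/25 + 3/50*2/5, 22/25 + 3/50*7/10) = [113/125, 461/500) <- contains code 4601/5000
  'f': [22/25 + 3/50*7/10, 22/25 + 3/50*4/5) = [461/500, 116/125)
  'b': [22/25 + 3/50*4/5, 22/25 + 3/50*1/1) = [116/125, 47/50)
  emit 'e', narrow to [113/125, 461/500)
Step 4: interval [113/125, 461/500), width = 461/500 - 113/125 = 9/500
  'a': [113/125 + 9/500*0/1, 113/125 + 9/500*2/5) = [113/125, 1139/1250)
  'e': [113/125 + 9/500*2/5, 113/125 + 9/500*7/10) = [1139/1250, 4583/5000)
  'f': [113/125 + 9/500*7/10, 113/125 + 9/500*4/5) = [4583/5000, 574/625)
  'b': [113/125 + 9/500*4/5, 113/125 + 9/500*1/1) = [574/625, 461/500) <- contains code 4601/5000
  emit 'b', narrow to [574/625, 461/500)

Answer: beeb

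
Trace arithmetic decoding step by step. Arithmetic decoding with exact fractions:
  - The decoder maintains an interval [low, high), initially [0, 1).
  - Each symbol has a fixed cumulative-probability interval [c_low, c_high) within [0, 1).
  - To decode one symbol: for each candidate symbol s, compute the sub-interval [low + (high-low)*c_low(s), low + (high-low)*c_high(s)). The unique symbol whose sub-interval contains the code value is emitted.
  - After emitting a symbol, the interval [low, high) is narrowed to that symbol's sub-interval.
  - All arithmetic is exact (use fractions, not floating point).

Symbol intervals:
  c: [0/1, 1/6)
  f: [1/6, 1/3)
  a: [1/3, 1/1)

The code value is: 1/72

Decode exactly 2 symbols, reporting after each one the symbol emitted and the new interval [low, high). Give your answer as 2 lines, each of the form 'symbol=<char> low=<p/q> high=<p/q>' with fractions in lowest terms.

Step 1: interval [0/1, 1/1), width = 1/1 - 0/1 = 1/1
  'c': [0/1 + 1/1*0/1, 0/1 + 1/1*1/6) = [0/1, 1/6) <- contains code 1/72
  'f': [0/1 + 1/1*1/6, 0/1 + 1/1*1/3) = [1/6, 1/3)
  'a': [0/1 + 1/1*1/3, 0/1 + 1/1*1/1) = [1/3, 1/1)
  emit 'c', narrow to [0/1, 1/6)
Step 2: interval [0/1, 1/6), width = 1/6 - 0/1 = 1/6
  'c': [0/1 + 1/6*0/1, 0/1 + 1/6*1/6) = [0/1, 1/36) <- contains code 1/72
  'f': [0/1 + 1/6*1/6, 0/1 + 1/6*1/3) = [1/36, 1/18)
  'a': [0/1 + 1/6*1/3, 0/1 + 1/6*1/1) = [1/18, 1/6)
  emit 'c', narrow to [0/1, 1/36)

Answer: symbol=c low=0/1 high=1/6
symbol=c low=0/1 high=1/36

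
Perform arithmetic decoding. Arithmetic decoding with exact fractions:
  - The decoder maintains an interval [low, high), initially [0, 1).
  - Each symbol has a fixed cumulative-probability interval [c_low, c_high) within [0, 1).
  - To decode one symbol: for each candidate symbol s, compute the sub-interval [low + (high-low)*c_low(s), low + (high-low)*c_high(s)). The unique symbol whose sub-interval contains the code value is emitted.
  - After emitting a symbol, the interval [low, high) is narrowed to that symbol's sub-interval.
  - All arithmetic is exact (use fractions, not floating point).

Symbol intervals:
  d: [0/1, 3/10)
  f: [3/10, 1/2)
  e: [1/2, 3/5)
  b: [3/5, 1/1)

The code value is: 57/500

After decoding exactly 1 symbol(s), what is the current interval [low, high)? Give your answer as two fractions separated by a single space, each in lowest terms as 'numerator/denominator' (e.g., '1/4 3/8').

Answer: 0/1 3/10

Derivation:
Step 1: interval [0/1, 1/1), width = 1/1 - 0/1 = 1/1
  'd': [0/1 + 1/1*0/1, 0/1 + 1/1*3/10) = [0/1, 3/10) <- contains code 57/500
  'f': [0/1 + 1/1*3/10, 0/1 + 1/1*1/2) = [3/10, 1/2)
  'e': [0/1 + 1/1*1/2, 0/1 + 1/1*3/5) = [1/2, 3/5)
  'b': [0/1 + 1/1*3/5, 0/1 + 1/1*1/1) = [3/5, 1/1)
  emit 'd', narrow to [0/1, 3/10)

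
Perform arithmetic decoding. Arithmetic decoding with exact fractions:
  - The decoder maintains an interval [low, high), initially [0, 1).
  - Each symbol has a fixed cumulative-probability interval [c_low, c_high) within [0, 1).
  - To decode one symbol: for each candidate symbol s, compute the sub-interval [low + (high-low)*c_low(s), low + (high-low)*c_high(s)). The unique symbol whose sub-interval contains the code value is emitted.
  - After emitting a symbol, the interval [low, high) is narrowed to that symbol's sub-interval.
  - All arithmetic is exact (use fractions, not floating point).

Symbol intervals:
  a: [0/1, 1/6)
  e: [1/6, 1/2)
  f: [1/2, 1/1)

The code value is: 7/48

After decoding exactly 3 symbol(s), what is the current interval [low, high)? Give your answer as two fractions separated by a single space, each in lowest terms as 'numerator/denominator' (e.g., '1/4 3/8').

Step 1: interval [0/1, 1/1), width = 1/1 - 0/1 = 1/1
  'a': [0/1 + 1/1*0/1, 0/1 + 1/1*1/6) = [0/1, 1/6) <- contains code 7/48
  'e': [0/1 + 1/1*1/6, 0/1 + 1/1*1/2) = [1/6, 1/2)
  'f': [0/1 + 1/1*1/2, 0/1 + 1/1*1/1) = [1/2, 1/1)
  emit 'a', narrow to [0/1, 1/6)
Step 2: interval [0/1, 1/6), width = 1/6 - 0/1 = 1/6
  'a': [0/1 + 1/6*0/1, 0/1 + 1/6*1/6) = [0/1, 1/36)
  'e': [0/1 + 1/6*1/6, 0/1 + 1/6*1/2) = [1/36, 1/12)
  'f': [0/1 + 1/6*1/2, 0/1 + 1/6*1/1) = [1/12, 1/6) <- contains code 7/48
  emit 'f', narrow to [1/12, 1/6)
Step 3: interval [1/12, 1/6), width = 1/6 - 1/12 = 1/12
  'a': [1/12 + 1/12*0/1, 1/12 + 1/12*1/6) = [1/12, 7/72)
  'e': [1/12 + 1/12*1/6, 1/12 + 1/12*1/2) = [7/72, 1/8)
  'f': [1/12 + 1/12*1/2, 1/12 + 1/12*1/1) = [1/8, 1/6) <- contains code 7/48
  emit 'f', narrow to [1/8, 1/6)

Answer: 1/8 1/6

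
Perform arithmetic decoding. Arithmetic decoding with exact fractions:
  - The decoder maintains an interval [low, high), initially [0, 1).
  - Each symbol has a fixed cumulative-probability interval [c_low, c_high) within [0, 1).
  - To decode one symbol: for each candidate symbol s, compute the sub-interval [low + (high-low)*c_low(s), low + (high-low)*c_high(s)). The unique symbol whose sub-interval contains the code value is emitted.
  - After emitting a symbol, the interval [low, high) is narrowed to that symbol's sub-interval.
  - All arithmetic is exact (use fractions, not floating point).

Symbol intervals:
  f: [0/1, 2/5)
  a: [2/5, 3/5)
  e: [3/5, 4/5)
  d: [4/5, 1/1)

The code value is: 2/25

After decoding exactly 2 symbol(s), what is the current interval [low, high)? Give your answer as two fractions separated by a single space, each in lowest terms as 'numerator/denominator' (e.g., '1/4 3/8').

Answer: 0/1 4/25

Derivation:
Step 1: interval [0/1, 1/1), width = 1/1 - 0/1 = 1/1
  'f': [0/1 + 1/1*0/1, 0/1 + 1/1*2/5) = [0/1, 2/5) <- contains code 2/25
  'a': [0/1 + 1/1*2/5, 0/1 + 1/1*3/5) = [2/5, 3/5)
  'e': [0/1 + 1/1*3/5, 0/1 + 1/1*4/5) = [3/5, 4/5)
  'd': [0/1 + 1/1*4/5, 0/1 + 1/1*1/1) = [4/5, 1/1)
  emit 'f', narrow to [0/1, 2/5)
Step 2: interval [0/1, 2/5), width = 2/5 - 0/1 = 2/5
  'f': [0/1 + 2/5*0/1, 0/1 + 2/5*2/5) = [0/1, 4/25) <- contains code 2/25
  'a': [0/1 + 2/5*2/5, 0/1 + 2/5*3/5) = [4/25, 6/25)
  'e': [0/1 + 2/5*3/5, 0/1 + 2/5*4/5) = [6/25, 8/25)
  'd': [0/1 + 2/5*4/5, 0/1 + 2/5*1/1) = [8/25, 2/5)
  emit 'f', narrow to [0/1, 4/25)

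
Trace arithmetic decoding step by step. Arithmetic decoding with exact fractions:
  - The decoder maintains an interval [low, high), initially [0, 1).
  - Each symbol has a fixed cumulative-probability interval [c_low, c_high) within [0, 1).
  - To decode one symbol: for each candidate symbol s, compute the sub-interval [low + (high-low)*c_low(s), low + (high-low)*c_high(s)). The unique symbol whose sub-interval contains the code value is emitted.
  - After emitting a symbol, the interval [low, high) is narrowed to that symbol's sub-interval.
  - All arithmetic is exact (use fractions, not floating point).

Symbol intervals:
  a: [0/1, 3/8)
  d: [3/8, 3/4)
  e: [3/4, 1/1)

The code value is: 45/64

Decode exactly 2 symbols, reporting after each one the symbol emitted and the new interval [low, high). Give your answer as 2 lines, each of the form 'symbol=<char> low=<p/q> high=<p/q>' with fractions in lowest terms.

Answer: symbol=d low=3/8 high=3/4
symbol=e low=21/32 high=3/4

Derivation:
Step 1: interval [0/1, 1/1), width = 1/1 - 0/1 = 1/1
  'a': [0/1 + 1/1*0/1, 0/1 + 1/1*3/8) = [0/1, 3/8)
  'd': [0/1 + 1/1*3/8, 0/1 + 1/1*3/4) = [3/8, 3/4) <- contains code 45/64
  'e': [0/1 + 1/1*3/4, 0/1 + 1/1*1/1) = [3/4, 1/1)
  emit 'd', narrow to [3/8, 3/4)
Step 2: interval [3/8, 3/4), width = 3/4 - 3/8 = 3/8
  'a': [3/8 + 3/8*0/1, 3/8 + 3/8*3/8) = [3/8, 33/64)
  'd': [3/8 + 3/8*3/8, 3/8 + 3/8*3/4) = [33/64, 21/32)
  'e': [3/8 + 3/8*3/4, 3/8 + 3/8*1/1) = [21/32, 3/4) <- contains code 45/64
  emit 'e', narrow to [21/32, 3/4)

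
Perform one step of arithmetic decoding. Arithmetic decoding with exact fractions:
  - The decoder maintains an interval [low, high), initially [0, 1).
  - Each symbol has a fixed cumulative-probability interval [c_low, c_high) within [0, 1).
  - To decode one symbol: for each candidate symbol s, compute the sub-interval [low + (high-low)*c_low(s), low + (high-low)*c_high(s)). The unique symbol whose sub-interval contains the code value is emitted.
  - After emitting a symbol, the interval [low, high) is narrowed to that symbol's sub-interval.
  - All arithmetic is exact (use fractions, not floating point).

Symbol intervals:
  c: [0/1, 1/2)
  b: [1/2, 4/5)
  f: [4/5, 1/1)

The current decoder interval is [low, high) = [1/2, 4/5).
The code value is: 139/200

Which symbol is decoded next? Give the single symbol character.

Answer: b

Derivation:
Interval width = high − low = 4/5 − 1/2 = 3/10
Scaled code = (code − low) / width = (139/200 − 1/2) / 3/10 = 13/20
  c: [0/1, 1/2) 
  b: [1/2, 4/5) ← scaled code falls here ✓
  f: [4/5, 1/1) 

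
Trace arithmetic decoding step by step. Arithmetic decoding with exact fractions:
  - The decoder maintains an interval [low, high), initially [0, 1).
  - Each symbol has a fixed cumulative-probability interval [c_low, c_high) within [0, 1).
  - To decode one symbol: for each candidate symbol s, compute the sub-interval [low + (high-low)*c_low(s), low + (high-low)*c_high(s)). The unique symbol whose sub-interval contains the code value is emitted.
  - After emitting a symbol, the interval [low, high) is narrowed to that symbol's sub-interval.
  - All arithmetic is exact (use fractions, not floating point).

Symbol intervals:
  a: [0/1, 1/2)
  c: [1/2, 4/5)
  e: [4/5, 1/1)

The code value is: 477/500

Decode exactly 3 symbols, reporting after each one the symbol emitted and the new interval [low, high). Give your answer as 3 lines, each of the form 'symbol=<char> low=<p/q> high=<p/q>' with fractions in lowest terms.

Step 1: interval [0/1, 1/1), width = 1/1 - 0/1 = 1/1
  'a': [0/1 + 1/1*0/1, 0/1 + 1/1*1/2) = [0/1, 1/2)
  'c': [0/1 + 1/1*1/2, 0/1 + 1/1*4/5) = [1/2, 4/5)
  'e': [0/1 + 1/1*4/5, 0/1 + 1/1*1/1) = [4/5, 1/1) <- contains code 477/500
  emit 'e', narrow to [4/5, 1/1)
Step 2: interval [4/5, 1/1), width = 1/1 - 4/5 = 1/5
  'a': [4/5 + 1/5*0/1, 4/5 + 1/5*1/2) = [4/5, 9/10)
  'c': [4/5 + 1/5*1/2, 4/5 + 1/5*4/5) = [9/10, 24/25) <- contains code 477/500
  'e': [4/5 + 1/5*4/5, 4/5 + 1/5*1/1) = [24/25, 1/1)
  emit 'c', narrow to [9/10, 24/25)
Step 3: interval [9/10, 24/25), width = 24/25 - 9/10 = 3/50
  'a': [9/10 + 3/50*0/1, 9/10 + 3/50*1/2) = [9/10, 93/100)
  'c': [9/10 + 3/50*1/2, 9/10 + 3/50*4/5) = [93/100, 237/250)
  'e': [9/10 + 3/50*4/5, 9/10 + 3/50*1/1) = [237/250, 24/25) <- contains code 477/500
  emit 'e', narrow to [237/250, 24/25)

Answer: symbol=e low=4/5 high=1/1
symbol=c low=9/10 high=24/25
symbol=e low=237/250 high=24/25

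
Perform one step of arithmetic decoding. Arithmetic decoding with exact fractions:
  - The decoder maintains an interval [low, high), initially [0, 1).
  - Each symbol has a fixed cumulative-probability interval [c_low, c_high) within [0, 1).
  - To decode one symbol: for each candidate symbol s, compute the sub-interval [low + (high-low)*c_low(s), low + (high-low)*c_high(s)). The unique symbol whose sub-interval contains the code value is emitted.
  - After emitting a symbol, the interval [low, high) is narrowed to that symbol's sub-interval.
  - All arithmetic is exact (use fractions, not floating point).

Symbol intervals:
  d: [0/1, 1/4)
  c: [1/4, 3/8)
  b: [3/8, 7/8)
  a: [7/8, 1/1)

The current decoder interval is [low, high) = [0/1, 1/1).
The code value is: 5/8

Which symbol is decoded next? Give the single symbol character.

Interval width = high − low = 1/1 − 0/1 = 1/1
Scaled code = (code − low) / width = (5/8 − 0/1) / 1/1 = 5/8
  d: [0/1, 1/4) 
  c: [1/4, 3/8) 
  b: [3/8, 7/8) ← scaled code falls here ✓
  a: [7/8, 1/1) 

Answer: b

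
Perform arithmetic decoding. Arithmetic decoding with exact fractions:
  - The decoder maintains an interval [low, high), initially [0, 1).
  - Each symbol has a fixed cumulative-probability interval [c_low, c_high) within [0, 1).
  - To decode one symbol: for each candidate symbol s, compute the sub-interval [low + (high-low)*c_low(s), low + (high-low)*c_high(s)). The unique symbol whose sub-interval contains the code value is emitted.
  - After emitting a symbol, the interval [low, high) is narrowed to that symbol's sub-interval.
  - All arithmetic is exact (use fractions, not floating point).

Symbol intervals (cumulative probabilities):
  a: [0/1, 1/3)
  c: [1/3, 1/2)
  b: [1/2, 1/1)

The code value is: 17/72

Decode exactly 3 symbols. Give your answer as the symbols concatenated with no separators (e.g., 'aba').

Answer: abc

Derivation:
Step 1: interval [0/1, 1/1), width = 1/1 - 0/1 = 1/1
  'a': [0/1 + 1/1*0/1, 0/1 + 1/1*1/3) = [0/1, 1/3) <- contains code 17/72
  'c': [0/1 + 1/1*1/3, 0/1 + 1/1*1/2) = [1/3, 1/2)
  'b': [0/1 + 1/1*1/2, 0/1 + 1/1*1/1) = [1/2, 1/1)
  emit 'a', narrow to [0/1, 1/3)
Step 2: interval [0/1, 1/3), width = 1/3 - 0/1 = 1/3
  'a': [0/1 + 1/3*0/1, 0/1 + 1/3*1/3) = [0/1, 1/9)
  'c': [0/1 + 1/3*1/3, 0/1 + 1/3*1/2) = [1/9, 1/6)
  'b': [0/1 + 1/3*1/2, 0/1 + 1/3*1/1) = [1/6, 1/3) <- contains code 17/72
  emit 'b', narrow to [1/6, 1/3)
Step 3: interval [1/6, 1/3), width = 1/3 - 1/6 = 1/6
  'a': [1/6 + 1/6*0/1, 1/6 + 1/6*1/3) = [1/6, 2/9)
  'c': [1/6 + 1/6*1/3, 1/6 + 1/6*1/2) = [2/9, 1/4) <- contains code 17/72
  'b': [1/6 + 1/6*1/2, 1/6 + 1/6*1/1) = [1/4, 1/3)
  emit 'c', narrow to [2/9, 1/4)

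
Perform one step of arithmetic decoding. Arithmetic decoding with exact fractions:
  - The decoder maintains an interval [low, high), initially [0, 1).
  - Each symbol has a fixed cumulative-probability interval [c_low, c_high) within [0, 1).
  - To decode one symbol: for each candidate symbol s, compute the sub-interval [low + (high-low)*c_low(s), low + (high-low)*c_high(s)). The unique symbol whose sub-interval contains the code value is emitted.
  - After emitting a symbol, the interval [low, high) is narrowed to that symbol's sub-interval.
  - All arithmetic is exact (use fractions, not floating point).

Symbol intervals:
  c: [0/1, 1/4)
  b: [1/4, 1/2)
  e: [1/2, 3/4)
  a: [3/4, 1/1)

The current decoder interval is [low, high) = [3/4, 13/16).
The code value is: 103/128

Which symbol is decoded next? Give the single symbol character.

Answer: a

Derivation:
Interval width = high − low = 13/16 − 3/4 = 1/16
Scaled code = (code − low) / width = (103/128 − 3/4) / 1/16 = 7/8
  c: [0/1, 1/4) 
  b: [1/4, 1/2) 
  e: [1/2, 3/4) 
  a: [3/4, 1/1) ← scaled code falls here ✓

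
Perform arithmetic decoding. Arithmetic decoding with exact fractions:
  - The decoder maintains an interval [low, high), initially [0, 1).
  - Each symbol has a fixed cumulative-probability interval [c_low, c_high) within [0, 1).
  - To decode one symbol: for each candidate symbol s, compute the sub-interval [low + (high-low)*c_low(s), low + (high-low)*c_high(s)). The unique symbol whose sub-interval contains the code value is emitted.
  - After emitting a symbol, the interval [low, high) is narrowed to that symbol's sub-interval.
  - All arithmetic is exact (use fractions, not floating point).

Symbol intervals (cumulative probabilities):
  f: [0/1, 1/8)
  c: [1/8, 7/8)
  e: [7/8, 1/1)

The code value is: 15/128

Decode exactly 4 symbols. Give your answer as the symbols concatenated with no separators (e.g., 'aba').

Step 1: interval [0/1, 1/1), width = 1/1 - 0/1 = 1/1
  'f': [0/1 + 1/1*0/1, 0/1 + 1/1*1/8) = [0/1, 1/8) <- contains code 15/128
  'c': [0/1 + 1/1*1/8, 0/1 + 1/1*7/8) = [1/8, 7/8)
  'e': [0/1 + 1/1*7/8, 0/1 + 1/1*1/1) = [7/8, 1/1)
  emit 'f', narrow to [0/1, 1/8)
Step 2: interval [0/1, 1/8), width = 1/8 - 0/1 = 1/8
  'f': [0/1 + 1/8*0/1, 0/1 + 1/8*1/8) = [0/1, 1/64)
  'c': [0/1 + 1/8*1/8, 0/1 + 1/8*7/8) = [1/64, 7/64)
  'e': [0/1 + 1/8*7/8, 0/1 + 1/8*1/1) = [7/64, 1/8) <- contains code 15/128
  emit 'e', narrow to [7/64, 1/8)
Step 3: interval [7/64, 1/8), width = 1/8 - 7/64 = 1/64
  'f': [7/64 + 1/64*0/1, 7/64 + 1/64*1/8) = [7/64, 57/512)
  'c': [7/64 + 1/64*1/8, 7/64 + 1/64*7/8) = [57/512, 63/512) <- contains code 15/128
  'e': [7/64 + 1/64*7/8, 7/64 + 1/64*1/1) = [63/512, 1/8)
  emit 'c', narrow to [57/512, 63/512)
Step 4: interval [57/512, 63/512), width = 63/512 - 57/512 = 3/256
  'f': [57/512 + 3/256*0/1, 57/512 + 3/256*1/8) = [57/512, 231/2048)
  'c': [57/512 + 3/256*1/8, 57/512 + 3/256*7/8) = [231/2048, 249/2048) <- contains code 15/128
  'e': [57/512 + 3/256*7/8, 57/512 + 3/256*1/1) = [249/2048, 63/512)
  emit 'c', narrow to [231/2048, 249/2048)

Answer: fecc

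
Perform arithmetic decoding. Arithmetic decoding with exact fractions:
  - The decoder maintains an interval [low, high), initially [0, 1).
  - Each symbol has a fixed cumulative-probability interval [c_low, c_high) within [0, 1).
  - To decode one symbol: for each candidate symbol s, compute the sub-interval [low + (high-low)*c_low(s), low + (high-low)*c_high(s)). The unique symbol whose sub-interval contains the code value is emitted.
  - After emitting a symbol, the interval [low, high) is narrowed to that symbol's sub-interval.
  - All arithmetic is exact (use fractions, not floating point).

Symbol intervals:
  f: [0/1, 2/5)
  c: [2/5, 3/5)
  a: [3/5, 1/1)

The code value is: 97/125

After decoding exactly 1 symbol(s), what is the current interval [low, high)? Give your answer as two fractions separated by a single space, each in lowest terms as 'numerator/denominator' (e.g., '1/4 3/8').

Step 1: interval [0/1, 1/1), width = 1/1 - 0/1 = 1/1
  'f': [0/1 + 1/1*0/1, 0/1 + 1/1*2/5) = [0/1, 2/5)
  'c': [0/1 + 1/1*2/5, 0/1 + 1/1*3/5) = [2/5, 3/5)
  'a': [0/1 + 1/1*3/5, 0/1 + 1/1*1/1) = [3/5, 1/1) <- contains code 97/125
  emit 'a', narrow to [3/5, 1/1)

Answer: 3/5 1/1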